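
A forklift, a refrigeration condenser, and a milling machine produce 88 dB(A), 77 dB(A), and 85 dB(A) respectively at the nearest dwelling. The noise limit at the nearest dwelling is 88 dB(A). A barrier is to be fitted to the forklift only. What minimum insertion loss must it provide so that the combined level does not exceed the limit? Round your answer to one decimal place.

3.8 dB

The untreated sources together contribute 10^(77/10) + 10^(85/10) = 3.663e+08, i.e. 85.64 dB(A).
The limit corresponds to 10^(88/10) = 6.310e+08; subtracting the fixed part leaves 2.646e+08 for the forklift, i.e. 84.23 dB(A).
So the forklift must be reduced from 88 to 84.23 dB(A): IL = 3.77 dB.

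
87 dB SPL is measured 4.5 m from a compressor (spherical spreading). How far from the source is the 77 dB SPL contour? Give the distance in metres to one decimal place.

The 10.0 dB drop corresponds to a distance ratio of 10^(10.0/20) for a point source.
r₂ = 4.5·10^((87−77)/20) = 4.5·10^(10.0/20) = 14.23 m.

14.2 m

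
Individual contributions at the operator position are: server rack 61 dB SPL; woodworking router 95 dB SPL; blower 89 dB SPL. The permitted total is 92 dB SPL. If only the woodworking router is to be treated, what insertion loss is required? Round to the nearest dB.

Everything except the woodworking router sums to 10^(61/10) + 10^(89/10) = 7.956e+08 in linear terms, 89.01 dB SPL.
The limit corresponds to 10^(92/10) = 1.585e+09; subtracting the fixed part leaves 7.893e+08 for the woodworking router, i.e. 88.97 dB SPL.
So the woodworking router must be reduced from 95 to 88.97 dB SPL: IL = 6.03 dB.

6 dB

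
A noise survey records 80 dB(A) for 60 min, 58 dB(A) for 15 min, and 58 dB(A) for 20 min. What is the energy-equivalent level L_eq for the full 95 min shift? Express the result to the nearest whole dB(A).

L_eq = 10·log₁₀[(1/T)·Σ tᵢ·10^(Lᵢ/10)] with T = 95 min.
Σ tᵢ·10^(Lᵢ/10) = 60·10^(80/10) + 15·10^(58/10) + 20·10^(58/10) = 6.022e+09.
L_eq = 10·log₁₀(6.022e+09/95) = 78.02 dB(A).

78 dB(A)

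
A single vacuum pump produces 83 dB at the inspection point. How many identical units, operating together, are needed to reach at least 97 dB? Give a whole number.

26

The shortfall is 97 − 83 = 14.0 dB, and N units add 10·log₁₀ N, so need 10·log₁₀ N ≥ 14.0.
N ≥ 10^(14.0/10) = 25.119, so N = 26.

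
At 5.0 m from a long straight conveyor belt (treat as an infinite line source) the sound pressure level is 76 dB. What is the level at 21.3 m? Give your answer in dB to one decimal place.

Cylindrical spreading from a line source gives a 10·log₁₀(r₂/r₁) drop.
L₂ = 76 − 10·log₁₀(21.3/5.0) = 76 − 6.294 = 69.71 dB.

69.7 dB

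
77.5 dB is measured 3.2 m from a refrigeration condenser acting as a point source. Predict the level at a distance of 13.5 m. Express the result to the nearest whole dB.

Point-source attenuation: ΔL = 20·log₁₀(r₂/r₁) = 20·log₁₀(13.5/3.2) = 12.504 dB.
L₂ = 77.5 − 20·log₁₀(13.5/3.2) = 77.5 − 12.504 = 65.00 dB.

65 dB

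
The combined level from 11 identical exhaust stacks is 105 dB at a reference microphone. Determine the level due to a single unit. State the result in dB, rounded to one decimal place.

94.6 dB

For N identical incoherent sources L_total = L₁ + 10·log₁₀ N, so L₁ = 105 − 10·log₁₀(11) = 105 − 10.414.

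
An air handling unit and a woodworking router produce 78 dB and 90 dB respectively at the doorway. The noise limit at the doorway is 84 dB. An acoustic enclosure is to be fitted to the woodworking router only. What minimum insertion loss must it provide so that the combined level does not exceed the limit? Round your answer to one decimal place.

Fixed contribution from the other source: Σ 10^(L/10) = 10^(78/10) = 6.310e+07 (78.00 dB).
The limit corresponds to 10^(84/10) = 2.512e+08; subtracting the fixed part leaves 1.881e+08 for the woodworking router, i.e. 82.74 dB.
Required insertion loss = 90 − 82.74 = 7.26 dB.

7.3 dB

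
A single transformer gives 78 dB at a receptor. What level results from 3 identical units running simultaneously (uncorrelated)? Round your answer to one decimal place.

L_total = L₁ + 10·log₁₀ N for N identical incoherent sources.
L_total = 78 + 10·log₁₀(3) = 78 + 4.771 = 82.77 dB.

82.8 dB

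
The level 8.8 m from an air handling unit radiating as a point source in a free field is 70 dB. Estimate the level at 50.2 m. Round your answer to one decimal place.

54.9 dB

Spherical spreading from a point source gives a 20·log₁₀(r₂/r₁) drop.
L₂ = 70 − 20·log₁₀(50.2/8.8) = 70 − 15.124 = 54.88 dB.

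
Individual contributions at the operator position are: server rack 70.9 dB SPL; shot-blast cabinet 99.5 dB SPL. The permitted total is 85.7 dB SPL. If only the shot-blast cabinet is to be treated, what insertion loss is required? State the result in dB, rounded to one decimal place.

Everything except the shot-blast cabinet sums to 10^(70.9/10) = 1.230e+07 in linear terms, 70.90 dB SPL.
To meet 85.7 dB SPL overall, the treated shot-blast cabinet may contribute at most 10^(85.7/10) − 1.230e+07 = 3.592e+08, i.e. 85.55 dB SPL.
So the shot-blast cabinet must be reduced from 99.5 to 85.55 dB SPL: IL = 13.95 dB.

13.9 dB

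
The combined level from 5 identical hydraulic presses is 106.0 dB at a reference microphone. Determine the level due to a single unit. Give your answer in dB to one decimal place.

99.0 dB

For N identical incoherent sources L_total = L₁ + 10·log₁₀ N, so L₁ = 106.0 − 10·log₁₀(5) = 106.0 − 6.990.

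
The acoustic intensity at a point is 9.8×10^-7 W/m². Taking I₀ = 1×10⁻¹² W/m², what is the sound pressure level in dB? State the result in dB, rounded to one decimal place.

59.9 dB

I/I₀ = 9.8×10^-7/10⁻¹² = 9.8×10^5, and L = 10·log₁₀(I/I₀).
L = 10·(0.9912 + 5) = 59.91 dB.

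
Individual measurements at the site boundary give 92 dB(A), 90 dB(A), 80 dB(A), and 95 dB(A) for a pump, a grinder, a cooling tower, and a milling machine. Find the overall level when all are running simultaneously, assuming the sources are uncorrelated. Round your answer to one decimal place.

97.7 dB(A)

For uncorrelated sources the intensities add, so convert each level to linear form, sum, and take 10·log₁₀ of the total.
Σ 10^(L/10) = 10^(92/10) + 10^(90/10) + 10^(80/10) + 10^(95/10) = 5.847e+09.
L_total = 10·log₁₀(5.847e+09) = 97.67 dB(A).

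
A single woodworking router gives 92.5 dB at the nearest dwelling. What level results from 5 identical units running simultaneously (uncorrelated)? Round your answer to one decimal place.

L_total = L₁ + 10·log₁₀ N for N identical incoherent sources.
L_total = 92.5 + 10·log₁₀(5) = 92.5 + 6.990 = 99.49 dB.

99.5 dB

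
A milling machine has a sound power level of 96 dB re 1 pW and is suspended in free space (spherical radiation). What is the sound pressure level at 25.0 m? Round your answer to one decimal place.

Free-field spherical radiation: L_p = L_w − 10·log₁₀(4π·r²), r = 25.0 m.
4π·r² = 7854 m², 10·log₁₀ of that is 38.951 dB.
L_p = 96 − 38.951 = 57.05 dB.

57.0 dB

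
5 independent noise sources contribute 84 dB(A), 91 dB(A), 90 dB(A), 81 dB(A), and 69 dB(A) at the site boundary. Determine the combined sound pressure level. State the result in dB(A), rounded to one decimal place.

94.2 dB(A)

Incoherent sources combine by intensity addition: L_total = 10·log₁₀(Σ 10^(L_i/10)).
Σ 10^(L/10) = 10^(84/10) + 10^(91/10) + 10^(90/10) + 10^(81/10) + 10^(69/10) = 2.644e+09.
L_total = 10·log₁₀(2.644e+09) = 94.22 dB(A).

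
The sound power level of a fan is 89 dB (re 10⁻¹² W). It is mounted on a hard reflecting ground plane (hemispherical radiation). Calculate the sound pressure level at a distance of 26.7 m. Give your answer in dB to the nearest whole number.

Free-field hemispherical radiation: L_p = L_w − 10·log₁₀(2π·r²), r = 26.7 m.
2π·r² = 4479 m², 10·log₁₀ of that is 36.512 dB.
L_p = 89 − 36.512 = 52.49 dB.

52 dB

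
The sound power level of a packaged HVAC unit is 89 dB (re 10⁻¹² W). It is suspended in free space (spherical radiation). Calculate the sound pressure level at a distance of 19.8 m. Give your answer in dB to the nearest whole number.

Free-field spherical radiation: L_p = L_w − 10·log₁₀(4π·r²), r = 19.8 m.
4π·r² = 4927 m², 10·log₁₀ of that is 36.925 dB.
L_p = 89 − 36.925 = 52.07 dB.

52 dB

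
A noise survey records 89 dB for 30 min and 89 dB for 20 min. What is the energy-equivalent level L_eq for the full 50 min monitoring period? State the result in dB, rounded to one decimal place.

L_eq = 10·log₁₀[(1/T)·Σ tᵢ·10^(Lᵢ/10)] with T = 50 min.
Σ tᵢ·10^(Lᵢ/10) = 30·10^(89/10) + 20·10^(89/10) = 3.972e+10.
L_eq = 10·log₁₀(3.972e+10/50) = 89.00 dB.

89.0 dB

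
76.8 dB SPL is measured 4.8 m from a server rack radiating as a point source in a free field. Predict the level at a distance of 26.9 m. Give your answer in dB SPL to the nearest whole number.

For a point source, L₂ = L₁ − 20·log₁₀(r₂/r₁).
L₂ = 76.8 − 20·log₁₀(26.9/4.8) = 76.8 − 14.970 = 61.83 dB SPL.

62 dB SPL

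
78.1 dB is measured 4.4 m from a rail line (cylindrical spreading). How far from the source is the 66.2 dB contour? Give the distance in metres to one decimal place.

The 11.9 dB drop corresponds to a distance ratio of 10^(11.9/10) for a line source.
r₂ = 4.4·10^((78.1−66.2)/10) = 4.4·10^(11.9/10) = 68.15 m.

68.1 m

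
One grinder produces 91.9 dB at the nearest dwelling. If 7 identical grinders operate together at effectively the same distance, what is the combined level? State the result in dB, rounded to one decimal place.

N identical incoherent sources raise the level by 10·log₁₀ N.
L_total = 91.9 + 10·log₁₀(7) = 91.9 + 8.451 = 100.35 dB.

100.4 dB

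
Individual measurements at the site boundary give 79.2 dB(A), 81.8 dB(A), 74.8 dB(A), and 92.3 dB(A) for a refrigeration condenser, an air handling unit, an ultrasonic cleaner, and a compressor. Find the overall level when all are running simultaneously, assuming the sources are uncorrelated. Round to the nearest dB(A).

93 dB(A)

For uncorrelated sources the intensities add, so convert each level to linear form, sum, and take 10·log₁₀ of the total.
Σ 10^(L/10) = 10^(79.2/10) + 10^(81.8/10) + 10^(74.8/10) + 10^(92.3/10) = 1.963e+09.
L_total = 10·log₁₀(1.963e+09) = 92.93 dB(A).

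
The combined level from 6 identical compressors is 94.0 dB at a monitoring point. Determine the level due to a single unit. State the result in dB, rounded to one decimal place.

86.2 dB

Dividing the total intensity by 6 lowers the level by 10·log₁₀ 6 = 7.782 dB: L₁ = 94.0 − 7.782.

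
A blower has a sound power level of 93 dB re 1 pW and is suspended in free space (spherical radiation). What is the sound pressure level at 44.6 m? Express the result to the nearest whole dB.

49 dB

Free-field spherical radiation: L_p = L_w − 10·log₁₀(4π·r²), r = 44.6 m.
4π·r² = 2.5e+04 m², 10·log₁₀ of that is 43.979 dB.
L_p = 93 − 43.979 = 49.02 dB.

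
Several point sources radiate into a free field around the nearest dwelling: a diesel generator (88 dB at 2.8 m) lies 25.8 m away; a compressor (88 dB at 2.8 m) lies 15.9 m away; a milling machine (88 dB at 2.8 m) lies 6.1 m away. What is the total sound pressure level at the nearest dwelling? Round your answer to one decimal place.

First find each source's level at the receiver (point-source: −20·log₁₀(r/r_ref)), then combine on an intensity basis.
diesel generator: 88 − 20·log₁₀(25.8/2.8) = 88 − 19.29 = 68.71 dB.
compressor: 88 − 20·log₁₀(15.9/2.8) = 88 − 15.08 = 72.92 dB.
milling machine: 88 − 20·log₁₀(6.1/2.8) = 88 − 6.76 = 81.24 dB.
Σ 10^(L/10) = 1.599e+08 → L_total = 10·log₁₀(1.599e+08) = 82.04 dB.

82.0 dB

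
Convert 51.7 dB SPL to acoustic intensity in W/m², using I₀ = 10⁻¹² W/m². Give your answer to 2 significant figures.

1.5e-07 W/m²

L = 10·log₁₀(I/I₀) ⇒ I = I₀·10^(L/10) = 10⁻¹² × 10^5.17.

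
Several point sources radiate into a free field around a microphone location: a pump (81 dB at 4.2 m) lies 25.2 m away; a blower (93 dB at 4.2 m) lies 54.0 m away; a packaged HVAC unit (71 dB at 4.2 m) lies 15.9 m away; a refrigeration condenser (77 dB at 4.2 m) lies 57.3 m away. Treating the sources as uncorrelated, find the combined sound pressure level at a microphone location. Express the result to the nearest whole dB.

72 dB

First find each source's level at the receiver (point-source: −20·log₁₀(r/r_ref)), then combine on an intensity basis.
pump: 81 − 20·log₁₀(25.2/4.2) = 81 − 15.56 = 65.44 dB.
blower: 93 − 20·log₁₀(54.0/4.2) = 93 − 22.18 = 70.82 dB.
packaged HVAC unit: 71 − 20·log₁₀(15.9/4.2) = 71 − 11.56 = 59.44 dB.
refrigeration condenser: 77 − 20·log₁₀(57.3/4.2) = 77 − 22.70 = 54.30 dB.
Σ 10^(L/10) = 1.671e+07 → L_total = 10·log₁₀(1.671e+07) = 72.23 dB.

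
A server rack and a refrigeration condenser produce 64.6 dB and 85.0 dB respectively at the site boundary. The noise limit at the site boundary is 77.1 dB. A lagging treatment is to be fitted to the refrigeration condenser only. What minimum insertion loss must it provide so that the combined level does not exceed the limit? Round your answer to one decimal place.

Fixed contribution from the other source: Σ 10^(L/10) = 10^(64.6/10) = 2.884e+06 (64.60 dB).
The limit corresponds to 10^(77.1/10) = 5.129e+07; subtracting the fixed part leaves 4.840e+07 for the refrigeration condenser, i.e. 76.85 dB.
So the refrigeration condenser must be reduced from 85.0 to 76.85 dB: IL = 8.15 dB.

8.2 dB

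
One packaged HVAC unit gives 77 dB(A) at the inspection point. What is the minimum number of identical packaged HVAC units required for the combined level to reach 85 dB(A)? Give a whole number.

The shortfall is 85 − 77 = 8.0 dB, and N units add 10·log₁₀ N, so need 10·log₁₀ N ≥ 8.0.
N ≥ 10^(8.0/10) = 6.310, so N = 7.

7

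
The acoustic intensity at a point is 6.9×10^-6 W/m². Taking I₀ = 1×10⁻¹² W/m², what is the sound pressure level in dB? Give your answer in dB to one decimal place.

68.4 dB

I/I₀ = 6.9×10^-6/10⁻¹² = 6.9×10^6, and L = 10·log₁₀(I/I₀).
L = 10·(0.8388 + 6) = 68.39 dB.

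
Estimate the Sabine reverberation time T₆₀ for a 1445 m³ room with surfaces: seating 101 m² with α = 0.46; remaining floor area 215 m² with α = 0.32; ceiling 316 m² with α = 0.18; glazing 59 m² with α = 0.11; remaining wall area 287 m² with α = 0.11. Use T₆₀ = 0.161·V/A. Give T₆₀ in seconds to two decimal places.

A = Σ Sᵢαᵢ = 101·0.46 + 215·0.32 + 316·0.18 + 59·0.11 + 287·0.11 = 210.20 m².
T₆₀ = 0.161·V/A = 0.161·1445/210.20 = 1.107 s.

1.11 s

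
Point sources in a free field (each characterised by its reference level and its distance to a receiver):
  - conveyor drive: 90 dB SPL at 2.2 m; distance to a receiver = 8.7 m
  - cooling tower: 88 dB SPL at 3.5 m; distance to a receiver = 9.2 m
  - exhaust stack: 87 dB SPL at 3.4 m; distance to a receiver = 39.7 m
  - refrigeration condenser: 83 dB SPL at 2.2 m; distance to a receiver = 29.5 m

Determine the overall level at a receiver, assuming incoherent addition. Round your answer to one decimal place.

First find each source's level at the receiver (point-source: −20·log₁₀(r/r_ref)), then combine on an intensity basis.
conveyor drive: 90 − 20·log₁₀(8.7/2.2) = 90 − 11.94 = 78.06 dB SPL.
cooling tower: 88 − 20·log₁₀(9.2/3.5) = 88 − 8.39 = 79.61 dB SPL.
exhaust stack: 87 − 20·log₁₀(39.7/3.4) = 87 − 21.35 = 65.65 dB SPL.
refrigeration condenser: 83 − 20·log₁₀(29.5/2.2) = 83 − 22.55 = 60.45 dB SPL.
Σ 10^(L/10) = 1.600e+08 → L_total = 10·log₁₀(1.600e+08) = 82.04 dB SPL.

82.0 dB SPL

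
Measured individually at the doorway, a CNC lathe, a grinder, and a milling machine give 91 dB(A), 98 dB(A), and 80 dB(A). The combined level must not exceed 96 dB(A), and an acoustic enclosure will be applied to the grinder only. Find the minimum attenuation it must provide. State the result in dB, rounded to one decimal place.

The untreated sources together contribute 10^(91/10) + 10^(80/10) = 1.359e+09, i.e. 91.33 dB(A).
To meet 96 dB(A) overall, the treated grinder may contribute at most 10^(96/10) − 1.359e+09 = 2.622e+09, i.e. 94.19 dB(A).
So the grinder must be reduced from 98 to 94.19 dB(A): IL = 3.81 dB.

3.8 dB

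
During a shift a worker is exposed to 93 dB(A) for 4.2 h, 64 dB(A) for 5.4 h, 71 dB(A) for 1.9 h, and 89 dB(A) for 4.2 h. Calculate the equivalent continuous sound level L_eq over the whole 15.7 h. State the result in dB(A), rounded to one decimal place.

Weight each interval's intensity by its duration and average over T = 15.7 h:
Σ tᵢ·10^(Lᵢ/10) = 4.2·10^(93/10) + 5.4·10^(64/10) + 1.9·10^(71/10) + 4.2·10^(89/10) = 1.175e+10.
L_eq = 10·log₁₀(1.175e+10/15.7) = 88.74 dB(A).

88.7 dB(A)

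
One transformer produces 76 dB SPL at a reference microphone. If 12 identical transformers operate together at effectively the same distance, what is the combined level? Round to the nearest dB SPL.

With 12 equal, uncorrelated contributions the intensity is 12× that of one unit, giving a rise of 10·log₁₀ 12.
L_total = 76 + 10·log₁₀(12) = 76 + 10.792 = 86.79 dB SPL.

87 dB SPL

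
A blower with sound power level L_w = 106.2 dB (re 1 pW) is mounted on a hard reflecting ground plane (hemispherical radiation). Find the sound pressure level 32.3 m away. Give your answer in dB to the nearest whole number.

68 dB

Free-field hemispherical radiation: L_p = L_w − 10·log₁₀(2π·r²), r = 32.3 m.
2π·r² = 6555 m², 10·log₁₀ of that is 38.166 dB.
L_p = 106.2 − 38.166 = 68.03 dB.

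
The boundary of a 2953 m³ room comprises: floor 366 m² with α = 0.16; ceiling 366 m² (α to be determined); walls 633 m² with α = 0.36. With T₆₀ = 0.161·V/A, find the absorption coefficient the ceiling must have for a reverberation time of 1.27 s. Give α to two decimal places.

0.24

From T₆₀ = 0.161·V/A, the target T₆₀ = 1.27 s needs A = 0.161·2953/1.27 = 374.36 m².
Absorption from the other surfaces = 366·0.16 + 633·0.36 = 286.44 m², so the ceiling must supply 87.92 m² over 366 m².
α = 87.92/366 = 0.240.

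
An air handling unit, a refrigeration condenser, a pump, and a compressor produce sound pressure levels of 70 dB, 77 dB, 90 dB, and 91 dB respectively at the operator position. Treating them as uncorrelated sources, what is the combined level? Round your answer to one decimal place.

93.7 dB

Incoherent sources combine by intensity addition: L_total = 10·log₁₀(Σ 10^(L_i/10)).
Σ 10^(L/10) = 10^(70/10) + 10^(77/10) + 10^(90/10) + 10^(91/10) = 2.319e+09.
L_total = 10·log₁₀(2.319e+09) = 93.65 dB.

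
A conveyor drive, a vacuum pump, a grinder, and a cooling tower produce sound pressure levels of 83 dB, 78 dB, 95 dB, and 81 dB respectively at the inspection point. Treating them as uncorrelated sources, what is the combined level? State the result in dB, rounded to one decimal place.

95.5 dB

For uncorrelated sources the intensities add, so convert each level to linear form, sum, and take 10·log₁₀ of the total.
Σ 10^(L/10) = 10^(83/10) + 10^(78/10) + 10^(95/10) + 10^(81/10) = 3.551e+09.
L_total = 10·log₁₀(3.551e+09) = 95.50 dB.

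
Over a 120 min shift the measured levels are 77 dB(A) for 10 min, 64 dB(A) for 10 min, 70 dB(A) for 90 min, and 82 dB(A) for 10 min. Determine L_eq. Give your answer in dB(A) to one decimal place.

74.0 dB(A)

Weight each interval's intensity by its duration and average over T = 120 min:
Σ tᵢ·10^(Lᵢ/10) = 10·10^(77/10) + 10·10^(64/10) + 90·10^(70/10) + 10·10^(82/10) = 3.011e+09.
L_eq = 10·log₁₀(3.011e+09/120) = 74.00 dB(A).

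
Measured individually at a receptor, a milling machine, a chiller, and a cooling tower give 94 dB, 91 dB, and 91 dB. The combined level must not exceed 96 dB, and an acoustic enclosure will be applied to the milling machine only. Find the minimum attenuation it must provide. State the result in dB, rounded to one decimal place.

2.3 dB

Everything except the milling machine sums to 10^(91/10) + 10^(91/10) = 2.518e+09 in linear terms, 94.01 dB.
The limit corresponds to 10^(96/10) = 3.981e+09; subtracting the fixed part leaves 1.463e+09 for the milling machine, i.e. 91.65 dB.
So the milling machine must be reduced from 94 to 91.65 dB: IL = 2.35 dB.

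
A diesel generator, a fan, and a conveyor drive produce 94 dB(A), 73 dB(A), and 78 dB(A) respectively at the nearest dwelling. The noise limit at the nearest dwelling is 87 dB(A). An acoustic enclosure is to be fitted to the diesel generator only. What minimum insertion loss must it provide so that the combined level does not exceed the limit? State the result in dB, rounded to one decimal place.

7.8 dB

The untreated sources together contribute 10^(73/10) + 10^(78/10) = 8.305e+07, i.e. 79.19 dB(A).
To meet 87 dB(A) overall, the treated diesel generator may contribute at most 10^(87/10) − 8.305e+07 = 4.181e+08, i.e. 86.21 dB(A).
Required insertion loss = 94 − 86.21 = 7.79 dB.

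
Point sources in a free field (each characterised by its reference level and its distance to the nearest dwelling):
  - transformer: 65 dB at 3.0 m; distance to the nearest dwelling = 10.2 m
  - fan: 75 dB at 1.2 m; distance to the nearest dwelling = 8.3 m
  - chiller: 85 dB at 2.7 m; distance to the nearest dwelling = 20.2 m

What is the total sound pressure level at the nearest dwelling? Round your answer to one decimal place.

68.2 dB

Propagate each source to the receiver with L = L_ref − 20·log₁₀(r/r_ref), then add intensities.
transformer: 65 − 20·log₁₀(10.2/3.0) = 65 − 10.63 = 54.37 dB.
fan: 75 − 20·log₁₀(8.3/1.2) = 75 − 16.80 = 58.20 dB.
chiller: 85 − 20·log₁₀(20.2/2.7) = 85 − 17.48 = 67.52 dB.
Σ 10^(L/10) = 6.584e+06 → L_total = 10·log₁₀(6.584e+06) = 68.19 dB.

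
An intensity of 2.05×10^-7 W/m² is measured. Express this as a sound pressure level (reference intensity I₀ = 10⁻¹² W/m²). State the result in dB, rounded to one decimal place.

53.1 dB

I/I₀ = 2.05×10^-7/10⁻¹² = 2.05×10^5, and L = 10·log₁₀(I/I₀).
L = 10·(0.3118 + 5) = 53.12 dB.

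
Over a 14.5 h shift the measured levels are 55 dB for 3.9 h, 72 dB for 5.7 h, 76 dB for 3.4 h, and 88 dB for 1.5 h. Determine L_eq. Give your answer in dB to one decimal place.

Weight each interval's intensity by its duration and average over T = 14.5 h:
Σ tᵢ·10^(Lᵢ/10) = 3.9·10^(55/10) + 5.7·10^(72/10) + 3.4·10^(76/10) + 1.5·10^(88/10) = 1.173e+09.
L_eq = 10·log₁₀(1.173e+09/14.5) = 79.08 dB.

79.1 dB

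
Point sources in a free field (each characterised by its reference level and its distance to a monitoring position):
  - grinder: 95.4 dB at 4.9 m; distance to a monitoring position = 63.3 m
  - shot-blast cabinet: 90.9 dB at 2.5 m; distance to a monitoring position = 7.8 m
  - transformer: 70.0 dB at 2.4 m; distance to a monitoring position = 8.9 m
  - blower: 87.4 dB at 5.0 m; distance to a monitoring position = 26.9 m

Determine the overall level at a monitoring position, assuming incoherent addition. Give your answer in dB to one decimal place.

First find each source's level at the receiver (point-source: −20·log₁₀(r/r_ref)), then combine on an intensity basis.
grinder: 95.4 − 20·log₁₀(63.3/4.9) = 95.4 − 22.22 = 73.18 dB.
shot-blast cabinet: 90.9 − 20·log₁₀(7.8/2.5) = 90.9 − 9.88 = 81.02 dB.
transformer: 70.0 − 20·log₁₀(8.9/2.4) = 70.0 − 11.38 = 58.62 dB.
blower: 87.4 − 20·log₁₀(26.9/5.0) = 87.4 − 14.62 = 72.78 dB.
Σ 10^(L/10) = 1.669e+08 → L_total = 10·log₁₀(1.669e+08) = 82.22 dB.

82.2 dB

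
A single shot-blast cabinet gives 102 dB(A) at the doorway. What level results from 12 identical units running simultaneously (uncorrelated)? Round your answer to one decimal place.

112.8 dB(A)

With 12 equal, uncorrelated contributions the intensity is 12× that of one unit, giving a rise of 10·log₁₀ 12.
L_total = 102 + 10·log₁₀(12) = 102 + 10.792 = 112.79 dB(A).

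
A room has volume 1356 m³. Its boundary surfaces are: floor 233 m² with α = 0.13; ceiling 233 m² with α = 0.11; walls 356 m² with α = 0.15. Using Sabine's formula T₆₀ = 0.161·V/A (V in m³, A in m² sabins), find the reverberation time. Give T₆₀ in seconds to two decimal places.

2.00 s

A = Σ Sᵢαᵢ = 233·0.13 + 233·0.11 + 356·0.15 = 109.32 m².
T₆₀ = 0.161·V/A = 0.161·1356/109.32 = 1.997 s.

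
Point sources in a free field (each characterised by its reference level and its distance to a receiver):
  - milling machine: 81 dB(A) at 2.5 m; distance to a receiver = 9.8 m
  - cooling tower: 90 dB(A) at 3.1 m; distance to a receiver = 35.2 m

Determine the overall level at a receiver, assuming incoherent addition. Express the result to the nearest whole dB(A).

Apply inverse-square spreading to bring every level to the receiver, then sum 10^(L/10).
milling machine: 81 − 20·log₁₀(9.8/2.5) = 81 − 11.87 = 69.13 dB(A).
cooling tower: 90 − 20·log₁₀(35.2/3.1) = 90 − 21.10 = 68.90 dB(A).
Σ 10^(L/10) = 1.595e+07 → L_total = 10·log₁₀(1.595e+07) = 72.03 dB(A).

72 dB(A)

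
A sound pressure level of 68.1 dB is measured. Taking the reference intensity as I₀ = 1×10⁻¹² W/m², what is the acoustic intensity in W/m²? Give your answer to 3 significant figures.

I = I₀·10^(L/10) = 10⁻¹² × 10^(68.1/10) = 10^(-5.190).

6.46e-06 W/m²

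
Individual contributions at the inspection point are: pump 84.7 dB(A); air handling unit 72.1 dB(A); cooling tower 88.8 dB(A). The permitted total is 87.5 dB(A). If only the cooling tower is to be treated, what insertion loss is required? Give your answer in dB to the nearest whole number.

5 dB

The untreated sources together contribute 10^(84.7/10) + 10^(72.1/10) = 3.113e+08, i.e. 84.93 dB(A).
The limit corresponds to 10^(87.5/10) = 5.623e+08; subtracting the fixed part leaves 2.510e+08 for the cooling tower, i.e. 84.00 dB(A).
Required insertion loss = 88.8 − 84.00 = 4.80 dB.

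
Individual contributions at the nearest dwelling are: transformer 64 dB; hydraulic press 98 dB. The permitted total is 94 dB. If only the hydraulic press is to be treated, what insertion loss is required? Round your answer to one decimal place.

Everything except the hydraulic press sums to 10^(64/10) = 2.512e+06 in linear terms, 64.00 dB.
To meet 94 dB overall, the treated hydraulic press may contribute at most 10^(94/10) − 2.512e+06 = 2.509e+09, i.e. 94.00 dB.
So the hydraulic press must be reduced from 98 to 94.00 dB: IL = 4.00 dB.

4.0 dB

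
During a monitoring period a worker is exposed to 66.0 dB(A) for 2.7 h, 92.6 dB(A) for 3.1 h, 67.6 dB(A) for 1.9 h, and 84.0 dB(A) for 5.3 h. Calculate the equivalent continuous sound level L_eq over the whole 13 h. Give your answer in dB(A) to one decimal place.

The energy average is taken in the linear domain: L_eq = 10·log₁₀[(Σ tᵢ·10^(Lᵢ/10))/T], T = 13 h.
Σ tᵢ·10^(Lᵢ/10) = 2.7·10^(66.0/10) + 3.1·10^(92.6/10) + 1.9·10^(67.6/10) + 5.3·10^(84.0/10) = 6.994e+09.
L_eq = 10·log₁₀(6.994e+09/13) = 87.31 dB(A).

87.3 dB(A)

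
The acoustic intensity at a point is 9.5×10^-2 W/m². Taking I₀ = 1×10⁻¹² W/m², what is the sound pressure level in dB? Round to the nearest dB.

110 dB

L = 10·log₁₀(I/I₀) = 10·log₁₀(9.5×10^-2/10⁻¹²) = 10·log₁₀(9.5×10^10).
L = 10·(0.9777 + 10) = 109.78 dB.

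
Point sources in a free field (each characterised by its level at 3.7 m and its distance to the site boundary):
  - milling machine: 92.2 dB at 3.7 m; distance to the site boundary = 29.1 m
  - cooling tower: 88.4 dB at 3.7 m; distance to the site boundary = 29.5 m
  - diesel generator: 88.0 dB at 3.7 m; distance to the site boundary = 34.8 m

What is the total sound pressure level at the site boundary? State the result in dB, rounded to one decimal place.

Apply inverse-square spreading to bring every level to the receiver, then sum 10^(L/10).
milling machine: 92.2 − 20·log₁₀(29.1/3.7) = 92.2 − 17.91 = 74.29 dB.
cooling tower: 88.4 − 20·log₁₀(29.5/3.7) = 88.4 − 18.03 = 70.37 dB.
diesel generator: 88.0 − 20·log₁₀(34.8/3.7) = 88.0 − 19.47 = 68.53 dB.
Σ 10^(L/10) = 4.485e+07 → L_total = 10·log₁₀(4.485e+07) = 76.52 dB.

76.5 dB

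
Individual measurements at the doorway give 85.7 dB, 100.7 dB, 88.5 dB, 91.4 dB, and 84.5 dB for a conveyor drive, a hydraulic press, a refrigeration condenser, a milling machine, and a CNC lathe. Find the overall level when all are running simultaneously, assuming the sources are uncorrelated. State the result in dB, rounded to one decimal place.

101.6 dB

For uncorrelated sources the intensities add, so convert each level to linear form, sum, and take 10·log₁₀ of the total.
Σ 10^(L/10) = 10^(85.7/10) + 10^(100.7/10) + 10^(88.5/10) + 10^(91.4/10) + 10^(84.5/10) = 1.449e+10.
L_total = 10·log₁₀(1.449e+10) = 101.61 dB.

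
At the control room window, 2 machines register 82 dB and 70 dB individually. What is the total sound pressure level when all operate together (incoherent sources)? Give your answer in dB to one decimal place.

82.3 dB

For uncorrelated sources the intensities add, so convert each level to linear form, sum, and take 10·log₁₀ of the total.
Σ 10^(L/10) = 10^(82/10) + 10^(70/10) = 1.685e+08.
L_total = 10·log₁₀(1.685e+08) = 82.27 dB.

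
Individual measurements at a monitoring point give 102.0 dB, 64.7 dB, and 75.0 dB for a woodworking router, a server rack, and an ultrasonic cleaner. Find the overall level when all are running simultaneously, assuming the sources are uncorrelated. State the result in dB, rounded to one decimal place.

Incoherent sources combine by intensity addition: L_total = 10·log₁₀(Σ 10^(L_i/10)).
Σ 10^(L/10) = 10^(102.0/10) + 10^(64.7/10) + 10^(75.0/10) = 1.588e+10.
L_total = 10·log₁₀(1.588e+10) = 102.01 dB.

102.0 dB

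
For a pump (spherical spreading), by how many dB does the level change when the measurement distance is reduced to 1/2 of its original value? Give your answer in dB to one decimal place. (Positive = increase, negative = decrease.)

+6.0 dB

With spherical spreading the level changes by −20·log₁₀(r₂/r₁).
ΔL = −20·log₁₀(0.5) = +6.02 dB.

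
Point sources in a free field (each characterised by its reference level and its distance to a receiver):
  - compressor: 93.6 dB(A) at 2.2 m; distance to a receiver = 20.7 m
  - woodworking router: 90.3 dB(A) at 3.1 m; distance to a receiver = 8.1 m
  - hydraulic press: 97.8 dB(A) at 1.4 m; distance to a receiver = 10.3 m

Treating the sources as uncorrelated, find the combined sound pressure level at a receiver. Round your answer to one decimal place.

84.7 dB(A)

Apply inverse-square spreading to bring every level to the receiver, then sum 10^(L/10).
compressor: 93.6 − 20·log₁₀(20.7/2.2) = 93.6 − 19.47 = 74.13 dB(A).
woodworking router: 90.3 − 20·log₁₀(8.1/3.1) = 90.3 − 8.34 = 81.96 dB(A).
hydraulic press: 97.8 − 20·log₁₀(10.3/1.4) = 97.8 − 17.33 = 80.47 dB(A).
Σ 10^(L/10) = 2.941e+08 → L_total = 10·log₁₀(2.941e+08) = 84.69 dB(A).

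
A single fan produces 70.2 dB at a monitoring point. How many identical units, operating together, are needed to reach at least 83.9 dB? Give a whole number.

N identical sources give L₁ + 10·log₁₀ N, so require 10·log₁₀ N ≥ 83.9 − 70.2 = 13.7 dB.
N ≥ 10^(13.7/10) = 23.442, so N = 24.

24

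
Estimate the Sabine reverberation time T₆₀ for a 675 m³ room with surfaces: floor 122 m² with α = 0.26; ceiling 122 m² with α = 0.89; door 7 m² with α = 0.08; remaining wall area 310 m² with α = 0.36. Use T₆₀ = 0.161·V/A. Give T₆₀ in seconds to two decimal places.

A = Σ Sᵢαᵢ = 122·0.26 + 122·0.89 + 7·0.08 + 310·0.36 = 252.46 m².
T₆₀ = 0.161·V/A = 0.161·675/252.46 = 0.430 s.

0.43 s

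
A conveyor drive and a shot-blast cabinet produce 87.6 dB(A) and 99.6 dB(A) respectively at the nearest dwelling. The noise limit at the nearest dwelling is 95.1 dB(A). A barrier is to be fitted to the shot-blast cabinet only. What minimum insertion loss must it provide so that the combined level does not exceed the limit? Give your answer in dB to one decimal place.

Everything except the shot-blast cabinet sums to 10^(87.6/10) = 5.754e+08 in linear terms, 87.60 dB(A).
To meet 95.1 dB(A) overall, the treated shot-blast cabinet may contribute at most 10^(95.1/10) − 5.754e+08 = 2.660e+09, i.e. 94.25 dB(A).
So the shot-blast cabinet must be reduced from 99.6 to 94.25 dB(A): IL = 5.35 dB.

5.4 dB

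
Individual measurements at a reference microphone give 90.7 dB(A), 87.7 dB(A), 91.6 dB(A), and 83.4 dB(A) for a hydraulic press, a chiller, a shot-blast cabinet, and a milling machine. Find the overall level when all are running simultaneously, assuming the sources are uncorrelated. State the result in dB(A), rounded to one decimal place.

For uncorrelated sources the intensities add, so convert each level to linear form, sum, and take 10·log₁₀ of the total.
Σ 10^(L/10) = 10^(90.7/10) + 10^(87.7/10) + 10^(91.6/10) + 10^(83.4/10) = 3.428e+09.
L_total = 10·log₁₀(3.428e+09) = 95.35 dB(A).

95.4 dB(A)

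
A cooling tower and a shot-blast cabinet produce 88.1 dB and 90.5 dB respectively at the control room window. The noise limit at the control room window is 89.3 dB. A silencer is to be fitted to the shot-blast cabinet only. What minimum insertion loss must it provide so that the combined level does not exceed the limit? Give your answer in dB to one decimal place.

7.4 dB

Fixed contribution from the other source: Σ 10^(L/10) = 10^(88.1/10) = 6.457e+08 (88.10 dB).
The limit corresponds to 10^(89.3/10) = 8.511e+08; subtracting the fixed part leaves 2.055e+08 for the shot-blast cabinet, i.e. 83.13 dB.
So the shot-blast cabinet must be reduced from 90.5 to 83.13 dB: IL = 7.37 dB.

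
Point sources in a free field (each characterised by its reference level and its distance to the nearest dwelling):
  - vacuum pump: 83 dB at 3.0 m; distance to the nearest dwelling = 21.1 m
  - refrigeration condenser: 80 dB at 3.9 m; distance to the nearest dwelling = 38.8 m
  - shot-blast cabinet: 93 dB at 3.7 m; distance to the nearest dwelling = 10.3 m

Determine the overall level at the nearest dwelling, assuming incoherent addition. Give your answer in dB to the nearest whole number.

84 dB

Apply inverse-square spreading to bring every level to the receiver, then sum 10^(L/10).
vacuum pump: 83 − 20·log₁₀(21.1/3.0) = 83 − 16.94 = 66.06 dB.
refrigeration condenser: 80 − 20·log₁₀(38.8/3.9) = 80 − 19.96 = 60.04 dB.
shot-blast cabinet: 93 − 20·log₁₀(10.3/3.7) = 93 − 8.89 = 84.11 dB.
Σ 10^(L/10) = 2.625e+08 → L_total = 10·log₁₀(2.625e+08) = 84.19 dB.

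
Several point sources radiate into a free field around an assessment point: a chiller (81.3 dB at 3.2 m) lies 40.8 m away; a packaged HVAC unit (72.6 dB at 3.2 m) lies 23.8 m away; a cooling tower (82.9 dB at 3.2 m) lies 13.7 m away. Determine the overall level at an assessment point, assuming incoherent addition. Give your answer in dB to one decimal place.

70.7 dB

Propagate each source to the receiver with L = L_ref − 20·log₁₀(r/r_ref), then add intensities.
chiller: 81.3 − 20·log₁₀(40.8/3.2) = 81.3 − 22.11 = 59.19 dB.
packaged HVAC unit: 72.6 − 20·log₁₀(23.8/3.2) = 72.6 − 17.43 = 55.17 dB.
cooling tower: 82.9 − 20·log₁₀(13.7/3.2) = 82.9 − 12.63 = 70.27 dB.
Σ 10^(L/10) = 1.180e+07 → L_total = 10·log₁₀(1.180e+07) = 70.72 dB.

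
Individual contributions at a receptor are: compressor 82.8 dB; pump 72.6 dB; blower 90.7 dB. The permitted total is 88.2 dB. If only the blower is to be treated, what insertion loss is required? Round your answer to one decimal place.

Fixed contribution from the other sources: Σ 10^(L/10) = 10^(82.8/10) + 10^(72.6/10) = 2.087e+08 (83.20 dB).
The limit corresponds to 10^(88.2/10) = 6.607e+08; subtracting the fixed part leaves 4.520e+08 for the blower, i.e. 86.55 dB.
So the blower must be reduced from 90.7 to 86.55 dB: IL = 4.15 dB.

4.1 dB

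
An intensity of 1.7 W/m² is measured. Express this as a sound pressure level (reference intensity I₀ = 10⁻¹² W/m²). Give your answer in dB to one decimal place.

Dividing by I₀ shifts the exponent by 12: I/I₀ = 1.7×10^12.
L = 10·(0.2304 + 12) = 122.30 dB.

122.3 dB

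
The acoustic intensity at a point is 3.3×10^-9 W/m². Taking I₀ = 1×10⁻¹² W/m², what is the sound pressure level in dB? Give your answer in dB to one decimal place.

35.2 dB

L = 10·log₁₀(I/I₀) = 10·log₁₀(3.3×10^-9/10⁻¹²) = 10·log₁₀(3.3×10^3).
L = 10·(0.5185 + 3) = 35.19 dB.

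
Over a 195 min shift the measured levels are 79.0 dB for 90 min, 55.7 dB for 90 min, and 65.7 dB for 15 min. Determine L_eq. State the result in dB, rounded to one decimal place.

75.7 dB

Weight each interval's intensity by its duration and average over T = 195 min:
Σ tᵢ·10^(Lᵢ/10) = 90·10^(79.0/10) + 90·10^(55.7/10) + 15·10^(65.7/10) = 7.238e+09.
L_eq = 10·log₁₀(7.238e+09/195) = 75.70 dB.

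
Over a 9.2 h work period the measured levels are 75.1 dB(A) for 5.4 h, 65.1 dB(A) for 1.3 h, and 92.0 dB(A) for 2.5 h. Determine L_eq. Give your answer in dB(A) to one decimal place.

86.5 dB(A)

Weight each interval's intensity by its duration and average over T = 9.2 h:
Σ tᵢ·10^(Lᵢ/10) = 5.4·10^(75.1/10) + 1.3·10^(65.1/10) + 2.5·10^(92.0/10) = 4.141e+09.
L_eq = 10·log₁₀(4.141e+09/9.2) = 86.53 dB(A).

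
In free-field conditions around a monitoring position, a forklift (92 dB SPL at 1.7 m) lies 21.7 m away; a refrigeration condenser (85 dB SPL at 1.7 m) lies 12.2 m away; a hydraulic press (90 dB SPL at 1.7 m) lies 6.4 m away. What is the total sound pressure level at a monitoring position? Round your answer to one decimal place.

79.4 dB SPL

Propagate each source to the receiver with L = L_ref − 20·log₁₀(r/r_ref), then add intensities.
forklift: 92 − 20·log₁₀(21.7/1.7) = 92 − 22.12 = 69.88 dB SPL.
refrigeration condenser: 85 − 20·log₁₀(12.2/1.7) = 85 − 17.12 = 67.88 dB SPL.
hydraulic press: 90 − 20·log₁₀(6.4/1.7) = 90 − 11.51 = 78.49 dB SPL.
Σ 10^(L/10) = 8.642e+07 → L_total = 10·log₁₀(8.642e+07) = 79.37 dB SPL.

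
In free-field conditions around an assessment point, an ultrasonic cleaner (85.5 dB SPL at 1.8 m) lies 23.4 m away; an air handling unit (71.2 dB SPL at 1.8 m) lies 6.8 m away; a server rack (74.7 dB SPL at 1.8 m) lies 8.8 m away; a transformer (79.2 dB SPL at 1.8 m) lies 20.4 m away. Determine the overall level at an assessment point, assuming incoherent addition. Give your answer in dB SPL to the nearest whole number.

Apply inverse-square spreading to bring every level to the receiver, then sum 10^(L/10).
ultrasonic cleaner: 85.5 − 20·log₁₀(23.4/1.8) = 85.5 − 22.28 = 63.22 dB SPL.
air handling unit: 71.2 − 20·log₁₀(6.8/1.8) = 71.2 − 11.54 = 59.66 dB SPL.
server rack: 74.7 − 20·log₁₀(8.8/1.8) = 74.7 − 13.78 = 60.92 dB SPL.
transformer: 79.2 − 20·log₁₀(20.4/1.8) = 79.2 − 21.09 = 58.11 dB SPL.
Σ 10^(L/10) = 4.905e+06 → L_total = 10·log₁₀(4.905e+06) = 66.91 dB SPL.

67 dB SPL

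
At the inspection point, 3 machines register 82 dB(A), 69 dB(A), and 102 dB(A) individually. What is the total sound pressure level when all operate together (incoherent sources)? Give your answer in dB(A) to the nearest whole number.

Incoherent sources combine by intensity addition: L_total = 10·log₁₀(Σ 10^(L_i/10)).
Σ 10^(L/10) = 10^(82/10) + 10^(69/10) + 10^(102/10) = 1.602e+10.
L_total = 10·log₁₀(1.602e+10) = 102.05 dB(A).

102 dB(A)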